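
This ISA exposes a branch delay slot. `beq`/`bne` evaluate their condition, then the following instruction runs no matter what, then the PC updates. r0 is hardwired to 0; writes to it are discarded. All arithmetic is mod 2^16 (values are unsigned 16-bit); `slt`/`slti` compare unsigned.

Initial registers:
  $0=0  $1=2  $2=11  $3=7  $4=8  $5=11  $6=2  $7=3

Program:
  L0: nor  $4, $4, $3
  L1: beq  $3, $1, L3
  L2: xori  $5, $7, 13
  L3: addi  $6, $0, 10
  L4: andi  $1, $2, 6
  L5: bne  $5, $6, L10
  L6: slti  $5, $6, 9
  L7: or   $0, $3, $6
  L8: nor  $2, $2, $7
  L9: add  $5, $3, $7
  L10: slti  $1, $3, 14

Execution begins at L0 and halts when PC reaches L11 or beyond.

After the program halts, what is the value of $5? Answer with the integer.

#0 nor  $4, $4, $3 ; 0/2/11/7/65520/11/2/3
#1 beq  $3, $1, L3 ; 0/2/11/7/65520/11/2/3 ; →fallthru
#2 xori  $5, $7, 13 ; 0/2/11/7/65520/14/2/3
#3 addi  $6, $0, 10 ; 0/2/11/7/65520/14/10/3
#4 andi  $1, $2, 6 ; 0/2/11/7/65520/14/10/3
#5 bne  $5, $6, L10 ; 0/2/11/7/65520/14/10/3 ; →target
#6 slti  $5, $6, 9 ; 0/2/11/7/65520/0/10/3
#10 slti  $1, $3, 14 ; 0/1/11/7/65520/0/10/3

0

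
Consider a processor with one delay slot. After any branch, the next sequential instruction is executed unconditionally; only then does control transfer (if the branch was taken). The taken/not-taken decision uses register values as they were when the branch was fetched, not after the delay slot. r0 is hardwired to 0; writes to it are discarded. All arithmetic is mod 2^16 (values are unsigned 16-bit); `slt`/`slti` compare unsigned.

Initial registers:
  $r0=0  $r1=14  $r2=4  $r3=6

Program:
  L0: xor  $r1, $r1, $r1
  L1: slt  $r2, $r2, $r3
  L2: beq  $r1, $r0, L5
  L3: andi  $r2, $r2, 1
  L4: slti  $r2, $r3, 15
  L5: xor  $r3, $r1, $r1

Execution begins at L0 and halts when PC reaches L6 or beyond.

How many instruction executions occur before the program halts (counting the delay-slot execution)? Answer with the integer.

  step pc=0: xor  $r1, $r1, $r1  regs=(0,0,4,6)
  step pc=1: slt  $r2, $r2, $r3  regs=(0,0,1,6)
  step pc=2: beq  $r1, $r0, L5  cond=T  regs=(0,0,1,6)
  step pc=3: andi  $r2, $r2, 1  regs=(0,0,1,6)
  step pc=5: xor  $r3, $r1, $r1  regs=(0,0,1,0)

5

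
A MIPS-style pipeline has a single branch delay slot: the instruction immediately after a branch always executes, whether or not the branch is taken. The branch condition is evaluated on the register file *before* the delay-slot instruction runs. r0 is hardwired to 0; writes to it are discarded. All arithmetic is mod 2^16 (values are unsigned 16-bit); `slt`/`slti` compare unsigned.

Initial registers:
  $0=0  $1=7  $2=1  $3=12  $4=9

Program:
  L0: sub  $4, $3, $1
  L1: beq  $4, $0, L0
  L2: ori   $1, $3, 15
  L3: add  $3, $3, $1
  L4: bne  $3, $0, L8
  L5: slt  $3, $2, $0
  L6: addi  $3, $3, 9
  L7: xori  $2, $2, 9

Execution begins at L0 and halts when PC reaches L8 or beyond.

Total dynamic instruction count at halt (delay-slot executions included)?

6

#0 sub  $4, $3, $1 ; 0/7/1/12/5
#1 beq  $4, $0, L0 ; 0/7/1/12/5 ; →fallthru
#2 ori   $1, $3, 15 ; 0/15/1/12/5
#3 add  $3, $3, $1 ; 0/15/1/27/5
#4 bne  $3, $0, L8 ; 0/15/1/27/5 ; →target
#5 slt  $3, $2, $0 ; 0/15/1/0/5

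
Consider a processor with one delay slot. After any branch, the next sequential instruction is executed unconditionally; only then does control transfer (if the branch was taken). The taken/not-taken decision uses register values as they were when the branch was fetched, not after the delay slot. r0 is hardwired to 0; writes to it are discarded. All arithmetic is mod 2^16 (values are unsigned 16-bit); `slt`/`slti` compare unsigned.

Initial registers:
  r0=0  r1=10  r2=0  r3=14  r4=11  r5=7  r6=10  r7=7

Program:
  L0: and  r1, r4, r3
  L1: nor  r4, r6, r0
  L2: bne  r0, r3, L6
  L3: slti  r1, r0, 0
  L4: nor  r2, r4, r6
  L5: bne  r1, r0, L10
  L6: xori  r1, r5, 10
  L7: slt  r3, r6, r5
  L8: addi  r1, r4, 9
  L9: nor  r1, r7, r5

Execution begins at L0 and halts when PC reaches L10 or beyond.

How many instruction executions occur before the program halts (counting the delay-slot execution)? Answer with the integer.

PC=0  and  r1, r4, r3        | r0=0 r1=10 r2=0 r3=14 r4=11 r5=7 r6=10 r7=7
PC=1  nor  r4, r6, r0        | r0=0 r1=10 r2=0 r3=14 r4=65525 r5=7 r6=10 r7=7
PC=2  bne  r0, r3, L6        | r0=0 r1=10 r2=0 r3=14 r4=65525 r5=7 r6=10 r7=7  [TAKEN]
PC=3  slti  r1, r0, 0        | r0=0 r1=0 r2=0 r3=14 r4=65525 r5=7 r6=10 r7=7
PC=6  xori  r1, r5, 10       | r0=0 r1=13 r2=0 r3=14 r4=65525 r5=7 r6=10 r7=7
PC=7  slt  r3, r6, r5        | r0=0 r1=13 r2=0 r3=0 r4=65525 r5=7 r6=10 r7=7
PC=8  addi  r1, r4, 9        | r0=0 r1=65534 r2=0 r3=0 r4=65525 r5=7 r6=10 r7=7
PC=9  nor  r1, r7, r5        | r0=0 r1=65528 r2=0 r3=0 r4=65525 r5=7 r6=10 r7=7

8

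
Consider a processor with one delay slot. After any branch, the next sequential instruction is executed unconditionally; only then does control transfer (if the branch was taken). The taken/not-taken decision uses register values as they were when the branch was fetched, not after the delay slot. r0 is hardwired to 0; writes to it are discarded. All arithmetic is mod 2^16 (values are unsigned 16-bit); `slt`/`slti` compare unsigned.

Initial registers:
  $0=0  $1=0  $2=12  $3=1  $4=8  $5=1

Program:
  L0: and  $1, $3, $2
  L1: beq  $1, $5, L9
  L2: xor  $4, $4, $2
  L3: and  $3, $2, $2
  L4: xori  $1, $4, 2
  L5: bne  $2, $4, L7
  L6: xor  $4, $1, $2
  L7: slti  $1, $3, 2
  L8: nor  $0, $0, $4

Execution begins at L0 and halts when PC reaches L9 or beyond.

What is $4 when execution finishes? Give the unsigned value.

#0 and  $1, $3, $2 ; 0/0/12/1/8/1
#1 beq  $1, $5, L9 ; 0/0/12/1/8/1 ; →fallthru
#2 xor  $4, $4, $2 ; 0/0/12/1/4/1
#3 and  $3, $2, $2 ; 0/0/12/12/4/1
#4 xori  $1, $4, 2 ; 0/6/12/12/4/1
#5 bne  $2, $4, L7 ; 0/6/12/12/4/1 ; →target
#6 xor  $4, $1, $2 ; 0/6/12/12/10/1
#7 slti  $1, $3, 2 ; 0/0/12/12/10/1
#8 nor  $0, $0, $4 ; 0/0/12/12/10/1

10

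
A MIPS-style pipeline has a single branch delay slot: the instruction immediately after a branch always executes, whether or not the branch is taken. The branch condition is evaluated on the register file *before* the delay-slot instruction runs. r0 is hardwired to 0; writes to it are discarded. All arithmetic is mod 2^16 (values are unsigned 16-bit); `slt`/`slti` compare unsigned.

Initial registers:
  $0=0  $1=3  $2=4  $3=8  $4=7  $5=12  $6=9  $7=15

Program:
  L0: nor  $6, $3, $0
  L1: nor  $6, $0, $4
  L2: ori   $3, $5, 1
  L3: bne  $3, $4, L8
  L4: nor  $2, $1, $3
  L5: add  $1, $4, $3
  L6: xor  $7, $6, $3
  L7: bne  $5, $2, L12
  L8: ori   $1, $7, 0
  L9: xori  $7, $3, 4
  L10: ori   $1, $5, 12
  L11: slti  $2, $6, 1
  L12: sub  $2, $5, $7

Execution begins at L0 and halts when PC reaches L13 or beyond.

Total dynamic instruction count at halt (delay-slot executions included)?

10

PC=0  nor  $6, $3, $0        | $0=0 $1=3 $2=4 $3=8 $4=7 $5=12 $6=65527 $7=15
PC=1  nor  $6, $0, $4        | $0=0 $1=3 $2=4 $3=8 $4=7 $5=12 $6=65528 $7=15
PC=2  ori   $3, $5, 1        | $0=0 $1=3 $2=4 $3=13 $4=7 $5=12 $6=65528 $7=15
PC=3  bne  $3, $4, L8        | $0=0 $1=3 $2=4 $3=13 $4=7 $5=12 $6=65528 $7=15  [TAKEN]
PC=4  nor  $2, $1, $3        | $0=0 $1=3 $2=65520 $3=13 $4=7 $5=12 $6=65528 $7=15
PC=8  ori   $1, $7, 0        | $0=0 $1=15 $2=65520 $3=13 $4=7 $5=12 $6=65528 $7=15
PC=9  xori  $7, $3, 4        | $0=0 $1=15 $2=65520 $3=13 $4=7 $5=12 $6=65528 $7=9
PC=10 ori   $1, $5, 12       | $0=0 $1=12 $2=65520 $3=13 $4=7 $5=12 $6=65528 $7=9
PC=11 slti  $2, $6, 1        | $0=0 $1=12 $2=0 $3=13 $4=7 $5=12 $6=65528 $7=9
PC=12 sub  $2, $5, $7        | $0=0 $1=12 $2=3 $3=13 $4=7 $5=12 $6=65528 $7=9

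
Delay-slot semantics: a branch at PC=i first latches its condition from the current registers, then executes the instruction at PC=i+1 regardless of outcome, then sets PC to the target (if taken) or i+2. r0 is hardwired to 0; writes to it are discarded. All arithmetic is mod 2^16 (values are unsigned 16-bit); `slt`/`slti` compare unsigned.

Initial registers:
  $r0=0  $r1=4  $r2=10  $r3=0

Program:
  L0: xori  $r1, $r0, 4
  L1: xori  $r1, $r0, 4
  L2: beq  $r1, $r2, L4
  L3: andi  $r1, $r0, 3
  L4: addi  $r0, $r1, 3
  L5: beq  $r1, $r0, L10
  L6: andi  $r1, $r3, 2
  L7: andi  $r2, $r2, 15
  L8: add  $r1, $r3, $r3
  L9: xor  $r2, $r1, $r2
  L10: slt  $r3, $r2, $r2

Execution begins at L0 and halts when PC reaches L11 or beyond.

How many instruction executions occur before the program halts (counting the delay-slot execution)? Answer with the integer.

8

[0] xori  $r1, $r0, 4  →  {$r0:0, $r1:4, $r2:10, $r3:0}
[1] xori  $r1, $r0, 4  →  {$r0:0, $r1:4, $r2:10, $r3:0}
[2] beq  $r1, $r2, L4  →  {$r0:0, $r1:4, $r2:10, $r3:0}  ⟨branch fallthrough⟩
[3] andi  $r1, $r0, 3  →  {$r0:0, $r1:0, $r2:10, $r3:0}
[4] addi  $r0, $r1, 3  →  {$r0:0, $r1:0, $r2:10, $r3:0}
[5] beq  $r1, $r0, L10  →  {$r0:0, $r1:0, $r2:10, $r3:0}  ⟨branch taken⟩
[6] andi  $r1, $r3, 2  →  {$r0:0, $r1:0, $r2:10, $r3:0}
[10] slt  $r3, $r2, $r2  →  {$r0:0, $r1:0, $r2:10, $r3:0}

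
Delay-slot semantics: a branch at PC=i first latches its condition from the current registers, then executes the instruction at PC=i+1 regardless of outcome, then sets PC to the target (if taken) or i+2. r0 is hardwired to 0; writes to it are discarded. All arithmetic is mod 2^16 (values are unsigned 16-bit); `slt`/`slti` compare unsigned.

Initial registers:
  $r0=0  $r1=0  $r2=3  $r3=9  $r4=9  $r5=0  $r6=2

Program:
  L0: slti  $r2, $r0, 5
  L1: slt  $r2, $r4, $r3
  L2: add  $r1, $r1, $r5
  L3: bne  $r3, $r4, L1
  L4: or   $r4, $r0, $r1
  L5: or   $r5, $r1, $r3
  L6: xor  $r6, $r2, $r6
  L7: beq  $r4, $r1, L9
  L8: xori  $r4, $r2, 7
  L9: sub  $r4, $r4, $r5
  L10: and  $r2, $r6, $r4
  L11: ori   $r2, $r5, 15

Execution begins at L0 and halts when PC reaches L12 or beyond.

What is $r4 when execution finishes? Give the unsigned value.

65534

  step pc=0: slti  $r2, $r0, 5  regs=(0,0,1,9,9,0,2)
  step pc=1: slt  $r2, $r4, $r3  regs=(0,0,0,9,9,0,2)
  step pc=2: add  $r1, $r1, $r5  regs=(0,0,0,9,9,0,2)
  step pc=3: bne  $r3, $r4, L1  cond=F  regs=(0,0,0,9,9,0,2)
  step pc=4: or   $r4, $r0, $r1  regs=(0,0,0,9,0,0,2)
  step pc=5: or   $r5, $r1, $r3  regs=(0,0,0,9,0,9,2)
  step pc=6: xor  $r6, $r2, $r6  regs=(0,0,0,9,0,9,2)
  step pc=7: beq  $r4, $r1, L9  cond=T  regs=(0,0,0,9,0,9,2)
  step pc=8: xori  $r4, $r2, 7  regs=(0,0,0,9,7,9,2)
  step pc=9: sub  $r4, $r4, $r5  regs=(0,0,0,9,65534,9,2)
  step pc=10: and  $r2, $r6, $r4  regs=(0,0,2,9,65534,9,2)
  step pc=11: ori   $r2, $r5, 15  regs=(0,0,15,9,65534,9,2)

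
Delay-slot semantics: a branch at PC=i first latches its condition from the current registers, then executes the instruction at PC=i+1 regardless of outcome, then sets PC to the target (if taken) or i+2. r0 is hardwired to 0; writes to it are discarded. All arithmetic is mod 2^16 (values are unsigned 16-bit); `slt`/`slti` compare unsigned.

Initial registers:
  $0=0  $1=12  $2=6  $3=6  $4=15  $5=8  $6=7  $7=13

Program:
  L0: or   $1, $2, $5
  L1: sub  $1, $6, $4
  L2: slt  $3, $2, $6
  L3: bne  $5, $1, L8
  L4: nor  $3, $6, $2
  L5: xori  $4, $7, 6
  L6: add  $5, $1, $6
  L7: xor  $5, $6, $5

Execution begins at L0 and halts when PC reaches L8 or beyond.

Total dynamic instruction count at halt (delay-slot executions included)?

[0] or   $1, $2, $5  →  {$0:0, $1:14, $2:6, $3:6, $4:15, $5:8, $6:7, $7:13}
[1] sub  $1, $6, $4  →  {$0:0, $1:65528, $2:6, $3:6, $4:15, $5:8, $6:7, $7:13}
[2] slt  $3, $2, $6  →  {$0:0, $1:65528, $2:6, $3:1, $4:15, $5:8, $6:7, $7:13}
[3] bne  $5, $1, L8  →  {$0:0, $1:65528, $2:6, $3:1, $4:15, $5:8, $6:7, $7:13}  ⟨branch taken⟩
[4] nor  $3, $6, $2  →  {$0:0, $1:65528, $2:6, $3:65528, $4:15, $5:8, $6:7, $7:13}

5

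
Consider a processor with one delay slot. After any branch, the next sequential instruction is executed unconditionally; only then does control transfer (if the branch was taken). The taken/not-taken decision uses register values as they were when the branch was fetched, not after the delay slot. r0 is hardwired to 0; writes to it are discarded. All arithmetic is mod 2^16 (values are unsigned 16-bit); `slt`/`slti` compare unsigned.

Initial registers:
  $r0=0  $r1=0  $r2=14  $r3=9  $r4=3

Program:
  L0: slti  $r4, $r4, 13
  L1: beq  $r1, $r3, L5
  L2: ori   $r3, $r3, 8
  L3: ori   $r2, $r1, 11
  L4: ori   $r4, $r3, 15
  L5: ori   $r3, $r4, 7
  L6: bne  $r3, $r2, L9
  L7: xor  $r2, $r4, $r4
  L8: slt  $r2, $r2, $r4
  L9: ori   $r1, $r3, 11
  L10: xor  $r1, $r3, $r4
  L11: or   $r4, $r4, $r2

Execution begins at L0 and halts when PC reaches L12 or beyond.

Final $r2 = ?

PC=0  slti  $r4, $r4, 13     | $r0=0 $r1=0 $r2=14 $r3=9 $r4=1
PC=1  beq  $r1, $r3, L5      | $r0=0 $r1=0 $r2=14 $r3=9 $r4=1  [not taken]
PC=2  ori   $r3, $r3, 8      | $r0=0 $r1=0 $r2=14 $r3=9 $r4=1
PC=3  ori   $r2, $r1, 11     | $r0=0 $r1=0 $r2=11 $r3=9 $r4=1
PC=4  ori   $r4, $r3, 15     | $r0=0 $r1=0 $r2=11 $r3=9 $r4=15
PC=5  ori   $r3, $r4, 7      | $r0=0 $r1=0 $r2=11 $r3=15 $r4=15
PC=6  bne  $r3, $r2, L9      | $r0=0 $r1=0 $r2=11 $r3=15 $r4=15  [TAKEN]
PC=7  xor  $r2, $r4, $r4     | $r0=0 $r1=0 $r2=0 $r3=15 $r4=15
PC=9  ori   $r1, $r3, 11     | $r0=0 $r1=15 $r2=0 $r3=15 $r4=15
PC=10 xor  $r1, $r3, $r4     | $r0=0 $r1=0 $r2=0 $r3=15 $r4=15
PC=11 or   $r4, $r4, $r2     | $r0=0 $r1=0 $r2=0 $r3=15 $r4=15

0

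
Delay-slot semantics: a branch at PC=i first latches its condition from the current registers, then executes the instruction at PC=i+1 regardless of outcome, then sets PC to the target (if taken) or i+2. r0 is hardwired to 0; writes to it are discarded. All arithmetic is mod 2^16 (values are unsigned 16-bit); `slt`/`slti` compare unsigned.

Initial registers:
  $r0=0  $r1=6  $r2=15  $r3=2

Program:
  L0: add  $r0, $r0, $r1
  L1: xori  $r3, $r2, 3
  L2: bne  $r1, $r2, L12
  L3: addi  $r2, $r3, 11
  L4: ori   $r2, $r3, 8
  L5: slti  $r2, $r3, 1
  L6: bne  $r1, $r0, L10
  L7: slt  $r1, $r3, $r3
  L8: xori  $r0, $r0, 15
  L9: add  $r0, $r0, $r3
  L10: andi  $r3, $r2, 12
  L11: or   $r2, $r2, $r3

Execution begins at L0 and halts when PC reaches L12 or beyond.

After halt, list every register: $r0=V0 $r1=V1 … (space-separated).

[0] add  $r0, $r0, $r1  →  {$r0:0, $r1:6, $r2:15, $r3:2}
[1] xori  $r3, $r2, 3  →  {$r0:0, $r1:6, $r2:15, $r3:12}
[2] bne  $r1, $r2, L12  →  {$r0:0, $r1:6, $r2:15, $r3:12}  ⟨branch taken⟩
[3] addi  $r2, $r3, 11  →  {$r0:0, $r1:6, $r2:23, $r3:12}

$r0=0 $r1=6 $r2=23 $r3=12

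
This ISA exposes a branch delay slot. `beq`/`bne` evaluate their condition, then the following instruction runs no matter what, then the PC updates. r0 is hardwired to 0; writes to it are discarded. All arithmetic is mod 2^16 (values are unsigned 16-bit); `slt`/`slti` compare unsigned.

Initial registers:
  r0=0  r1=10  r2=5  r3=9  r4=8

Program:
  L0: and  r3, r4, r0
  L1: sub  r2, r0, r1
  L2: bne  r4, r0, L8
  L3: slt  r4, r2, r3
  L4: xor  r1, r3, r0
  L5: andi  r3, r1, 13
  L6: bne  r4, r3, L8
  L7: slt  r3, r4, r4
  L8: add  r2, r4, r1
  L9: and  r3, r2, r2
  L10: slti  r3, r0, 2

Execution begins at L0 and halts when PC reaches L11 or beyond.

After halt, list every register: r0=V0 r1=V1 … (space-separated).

  step pc=0: and  r3, r4, r0  regs=(0,10,5,0,8)
  step pc=1: sub  r2, r0, r1  regs=(0,10,65526,0,8)
  step pc=2: bne  r4, r0, L8  cond=T  regs=(0,10,65526,0,8)
  step pc=3: slt  r4, r2, r3  regs=(0,10,65526,0,0)
  step pc=8: add  r2, r4, r1  regs=(0,10,10,0,0)
  step pc=9: and  r3, r2, r2  regs=(0,10,10,10,0)
  step pc=10: slti  r3, r0, 2  regs=(0,10,10,1,0)

r0=0 r1=10 r2=10 r3=1 r4=0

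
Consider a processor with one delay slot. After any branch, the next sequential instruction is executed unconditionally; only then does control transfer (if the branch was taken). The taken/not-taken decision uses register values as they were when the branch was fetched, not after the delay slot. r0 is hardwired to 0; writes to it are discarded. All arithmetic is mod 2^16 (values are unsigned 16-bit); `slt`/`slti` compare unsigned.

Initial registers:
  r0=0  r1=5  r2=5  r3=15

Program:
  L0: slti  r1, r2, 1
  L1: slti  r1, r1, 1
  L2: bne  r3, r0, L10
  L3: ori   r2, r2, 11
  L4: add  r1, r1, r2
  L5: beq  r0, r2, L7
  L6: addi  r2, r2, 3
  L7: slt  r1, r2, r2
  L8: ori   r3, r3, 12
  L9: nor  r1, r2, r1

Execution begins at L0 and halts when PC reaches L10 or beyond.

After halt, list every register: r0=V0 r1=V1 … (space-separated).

PC=0  slti  r1, r2, 1        | r0=0 r1=0 r2=5 r3=15
PC=1  slti  r1, r1, 1        | r0=0 r1=1 r2=5 r3=15
PC=2  bne  r3, r0, L10       | r0=0 r1=1 r2=5 r3=15  [TAKEN]
PC=3  ori   r2, r2, 11       | r0=0 r1=1 r2=15 r3=15

r0=0 r1=1 r2=15 r3=15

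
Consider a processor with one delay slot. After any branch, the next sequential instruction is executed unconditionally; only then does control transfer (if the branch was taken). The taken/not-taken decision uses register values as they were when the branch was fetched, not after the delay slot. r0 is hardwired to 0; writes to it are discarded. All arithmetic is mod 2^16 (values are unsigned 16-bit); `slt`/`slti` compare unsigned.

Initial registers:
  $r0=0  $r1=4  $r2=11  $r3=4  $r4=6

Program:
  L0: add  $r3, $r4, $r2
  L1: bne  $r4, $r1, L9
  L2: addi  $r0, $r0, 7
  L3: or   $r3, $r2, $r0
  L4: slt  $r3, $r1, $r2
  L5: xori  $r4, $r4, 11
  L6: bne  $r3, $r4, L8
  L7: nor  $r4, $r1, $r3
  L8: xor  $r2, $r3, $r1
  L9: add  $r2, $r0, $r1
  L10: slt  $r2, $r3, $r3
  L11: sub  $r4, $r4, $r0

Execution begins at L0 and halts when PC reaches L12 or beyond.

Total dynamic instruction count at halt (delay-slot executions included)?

PC=0  add  $r3, $r4, $r2     | $r0=0 $r1=4 $r2=11 $r3=17 $r4=6
PC=1  bne  $r4, $r1, L9      | $r0=0 $r1=4 $r2=11 $r3=17 $r4=6  [TAKEN]
PC=2  addi  $r0, $r0, 7      | $r0=0 $r1=4 $r2=11 $r3=17 $r4=6
PC=9  add  $r2, $r0, $r1     | $r0=0 $r1=4 $r2=4 $r3=17 $r4=6
PC=10 slt  $r2, $r3, $r3     | $r0=0 $r1=4 $r2=0 $r3=17 $r4=6
PC=11 sub  $r4, $r4, $r0     | $r0=0 $r1=4 $r2=0 $r3=17 $r4=6

6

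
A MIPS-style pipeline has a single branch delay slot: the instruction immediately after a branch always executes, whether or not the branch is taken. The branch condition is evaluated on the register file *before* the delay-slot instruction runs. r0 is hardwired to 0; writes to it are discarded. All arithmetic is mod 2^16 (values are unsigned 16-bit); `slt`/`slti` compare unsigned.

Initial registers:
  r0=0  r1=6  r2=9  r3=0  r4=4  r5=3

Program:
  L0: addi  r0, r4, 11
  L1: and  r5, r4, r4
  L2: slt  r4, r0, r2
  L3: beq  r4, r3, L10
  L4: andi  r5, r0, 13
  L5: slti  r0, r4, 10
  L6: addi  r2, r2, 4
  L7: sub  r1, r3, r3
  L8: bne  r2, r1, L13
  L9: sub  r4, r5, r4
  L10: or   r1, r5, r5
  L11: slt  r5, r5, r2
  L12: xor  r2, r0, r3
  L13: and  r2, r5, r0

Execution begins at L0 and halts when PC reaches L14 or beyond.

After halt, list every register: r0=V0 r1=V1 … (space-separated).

  step pc=0: addi  r0, r4, 11  regs=(0,6,9,0,4,3)
  step pc=1: and  r5, r4, r4  regs=(0,6,9,0,4,4)
  step pc=2: slt  r4, r0, r2  regs=(0,6,9,0,1,4)
  step pc=3: beq  r4, r3, L10  cond=F  regs=(0,6,9,0,1,4)
  step pc=4: andi  r5, r0, 13  regs=(0,6,9,0,1,0)
  step pc=5: slti  r0, r4, 10  regs=(0,6,9,0,1,0)
  step pc=6: addi  r2, r2, 4  regs=(0,6,13,0,1,0)
  step pc=7: sub  r1, r3, r3  regs=(0,0,13,0,1,0)
  step pc=8: bne  r2, r1, L13  cond=T  regs=(0,0,13,0,1,0)
  step pc=9: sub  r4, r5, r4  regs=(0,0,13,0,65535,0)
  step pc=13: and  r2, r5, r0  regs=(0,0,0,0,65535,0)

r0=0 r1=0 r2=0 r3=0 r4=65535 r5=0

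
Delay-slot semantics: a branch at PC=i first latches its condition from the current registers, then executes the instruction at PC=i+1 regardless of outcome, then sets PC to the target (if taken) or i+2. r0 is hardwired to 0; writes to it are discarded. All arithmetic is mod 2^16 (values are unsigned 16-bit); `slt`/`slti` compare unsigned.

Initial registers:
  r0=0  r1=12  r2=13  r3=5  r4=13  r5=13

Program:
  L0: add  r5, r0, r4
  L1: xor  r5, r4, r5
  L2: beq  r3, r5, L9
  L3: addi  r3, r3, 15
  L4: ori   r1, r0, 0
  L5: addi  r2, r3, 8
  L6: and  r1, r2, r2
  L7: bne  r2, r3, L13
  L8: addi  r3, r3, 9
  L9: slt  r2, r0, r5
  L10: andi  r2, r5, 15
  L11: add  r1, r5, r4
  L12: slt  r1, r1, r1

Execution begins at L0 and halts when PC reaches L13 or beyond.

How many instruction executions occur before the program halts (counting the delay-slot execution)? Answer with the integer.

9

PC=0  add  r5, r0, r4        | r0=0 r1=12 r2=13 r3=5 r4=13 r5=13
PC=1  xor  r5, r4, r5        | r0=0 r1=12 r2=13 r3=5 r4=13 r5=0
PC=2  beq  r3, r5, L9        | r0=0 r1=12 r2=13 r3=5 r4=13 r5=0  [not taken]
PC=3  addi  r3, r3, 15       | r0=0 r1=12 r2=13 r3=20 r4=13 r5=0
PC=4  ori   r1, r0, 0        | r0=0 r1=0 r2=13 r3=20 r4=13 r5=0
PC=5  addi  r2, r3, 8        | r0=0 r1=0 r2=28 r3=20 r4=13 r5=0
PC=6  and  r1, r2, r2        | r0=0 r1=28 r2=28 r3=20 r4=13 r5=0
PC=7  bne  r2, r3, L13       | r0=0 r1=28 r2=28 r3=20 r4=13 r5=0  [TAKEN]
PC=8  addi  r3, r3, 9        | r0=0 r1=28 r2=28 r3=29 r4=13 r5=0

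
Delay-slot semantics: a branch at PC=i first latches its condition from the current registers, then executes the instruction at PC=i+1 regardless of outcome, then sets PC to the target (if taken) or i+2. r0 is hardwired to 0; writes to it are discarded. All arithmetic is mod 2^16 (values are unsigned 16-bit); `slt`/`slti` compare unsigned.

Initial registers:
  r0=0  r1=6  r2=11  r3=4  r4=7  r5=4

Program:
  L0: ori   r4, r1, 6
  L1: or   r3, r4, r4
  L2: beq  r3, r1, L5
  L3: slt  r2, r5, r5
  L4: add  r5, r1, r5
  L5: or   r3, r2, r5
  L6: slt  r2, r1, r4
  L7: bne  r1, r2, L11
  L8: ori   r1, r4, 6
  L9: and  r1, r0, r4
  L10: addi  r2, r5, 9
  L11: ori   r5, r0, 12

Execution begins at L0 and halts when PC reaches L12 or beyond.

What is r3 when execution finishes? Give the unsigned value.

  step pc=0: ori   r4, r1, 6  regs=(0,6,11,4,6,4)
  step pc=1: or   r3, r4, r4  regs=(0,6,11,6,6,4)
  step pc=2: beq  r3, r1, L5  cond=T  regs=(0,6,11,6,6,4)
  step pc=3: slt  r2, r5, r5  regs=(0,6,0,6,6,4)
  step pc=5: or   r3, r2, r5  regs=(0,6,0,4,6,4)
  step pc=6: slt  r2, r1, r4  regs=(0,6,0,4,6,4)
  step pc=7: bne  r1, r2, L11  cond=T  regs=(0,6,0,4,6,4)
  step pc=8: ori   r1, r4, 6  regs=(0,6,0,4,6,4)
  step pc=11: ori   r5, r0, 12  regs=(0,6,0,4,6,12)

4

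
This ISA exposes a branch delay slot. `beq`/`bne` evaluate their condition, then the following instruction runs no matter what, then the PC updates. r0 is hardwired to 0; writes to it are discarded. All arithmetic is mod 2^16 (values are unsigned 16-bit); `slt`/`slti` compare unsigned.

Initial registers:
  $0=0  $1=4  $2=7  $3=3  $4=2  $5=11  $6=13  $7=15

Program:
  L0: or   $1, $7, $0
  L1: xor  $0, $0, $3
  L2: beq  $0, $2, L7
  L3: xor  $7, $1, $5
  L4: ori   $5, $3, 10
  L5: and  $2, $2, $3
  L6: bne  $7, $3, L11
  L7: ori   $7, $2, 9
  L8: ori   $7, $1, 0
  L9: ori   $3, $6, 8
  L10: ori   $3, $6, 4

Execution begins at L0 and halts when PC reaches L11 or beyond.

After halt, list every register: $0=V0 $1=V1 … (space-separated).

$0=0 $1=15 $2=3 $3=3 $4=2 $5=11 $6=13 $7=11

[0] or   $1, $7, $0  →  {$0:0, $1:15, $2:7, $3:3, $4:2, $5:11, $6:13, $7:15}
[1] xor  $0, $0, $3  →  {$0:0, $1:15, $2:7, $3:3, $4:2, $5:11, $6:13, $7:15}
[2] beq  $0, $2, L7  →  {$0:0, $1:15, $2:7, $3:3, $4:2, $5:11, $6:13, $7:15}  ⟨branch fallthrough⟩
[3] xor  $7, $1, $5  →  {$0:0, $1:15, $2:7, $3:3, $4:2, $5:11, $6:13, $7:4}
[4] ori   $5, $3, 10  →  {$0:0, $1:15, $2:7, $3:3, $4:2, $5:11, $6:13, $7:4}
[5] and  $2, $2, $3  →  {$0:0, $1:15, $2:3, $3:3, $4:2, $5:11, $6:13, $7:4}
[6] bne  $7, $3, L11  →  {$0:0, $1:15, $2:3, $3:3, $4:2, $5:11, $6:13, $7:4}  ⟨branch taken⟩
[7] ori   $7, $2, 9  →  {$0:0, $1:15, $2:3, $3:3, $4:2, $5:11, $6:13, $7:11}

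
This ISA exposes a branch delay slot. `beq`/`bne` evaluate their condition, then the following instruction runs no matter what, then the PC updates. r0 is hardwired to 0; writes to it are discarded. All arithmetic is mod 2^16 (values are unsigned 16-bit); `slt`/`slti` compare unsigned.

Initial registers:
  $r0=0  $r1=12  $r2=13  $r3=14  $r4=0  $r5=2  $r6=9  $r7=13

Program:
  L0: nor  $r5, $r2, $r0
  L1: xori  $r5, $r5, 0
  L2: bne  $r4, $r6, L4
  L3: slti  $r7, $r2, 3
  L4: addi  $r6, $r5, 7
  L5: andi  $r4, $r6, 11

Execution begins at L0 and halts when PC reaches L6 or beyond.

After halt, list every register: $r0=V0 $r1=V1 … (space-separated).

$r0=0 $r1=12 $r2=13 $r3=14 $r4=9 $r5=65522 $r6=65529 $r7=0

#0 nor  $r5, $r2, $r0 ; 0/12/13/14/0/65522/9/13
#1 xori  $r5, $r5, 0 ; 0/12/13/14/0/65522/9/13
#2 bne  $r4, $r6, L4 ; 0/12/13/14/0/65522/9/13 ; →target
#3 slti  $r7, $r2, 3 ; 0/12/13/14/0/65522/9/0
#4 addi  $r6, $r5, 7 ; 0/12/13/14/0/65522/65529/0
#5 andi  $r4, $r6, 11 ; 0/12/13/14/9/65522/65529/0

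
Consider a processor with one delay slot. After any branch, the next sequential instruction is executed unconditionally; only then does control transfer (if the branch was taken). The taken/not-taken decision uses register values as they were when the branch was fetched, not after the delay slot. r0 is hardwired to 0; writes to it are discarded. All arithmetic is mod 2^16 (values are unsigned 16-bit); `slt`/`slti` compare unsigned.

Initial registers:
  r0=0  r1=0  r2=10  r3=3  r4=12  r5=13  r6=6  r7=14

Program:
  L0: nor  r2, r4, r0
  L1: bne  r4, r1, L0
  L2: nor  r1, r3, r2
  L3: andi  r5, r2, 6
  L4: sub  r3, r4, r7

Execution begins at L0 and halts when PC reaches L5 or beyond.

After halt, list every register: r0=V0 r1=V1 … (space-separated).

r0=0 r1=12 r2=65523 r3=65534 r4=12 r5=2 r6=6 r7=14

[0] nor  r2, r4, r0  →  {r0:0, r1:0, r2:65523, r3:3, r4:12, r5:13, r6:6, r7:14}
[1] bne  r4, r1, L0  →  {r0:0, r1:0, r2:65523, r3:3, r4:12, r5:13, r6:6, r7:14}  ⟨branch taken⟩
[2] nor  r1, r3, r2  →  {r0:0, r1:12, r2:65523, r3:3, r4:12, r5:13, r6:6, r7:14}
[0] nor  r2, r4, r0  →  {r0:0, r1:12, r2:65523, r3:3, r4:12, r5:13, r6:6, r7:14}
[1] bne  r4, r1, L0  →  {r0:0, r1:12, r2:65523, r3:3, r4:12, r5:13, r6:6, r7:14}  ⟨branch fallthrough⟩
[2] nor  r1, r3, r2  →  {r0:0, r1:12, r2:65523, r3:3, r4:12, r5:13, r6:6, r7:14}
[3] andi  r5, r2, 6  →  {r0:0, r1:12, r2:65523, r3:3, r4:12, r5:2, r6:6, r7:14}
[4] sub  r3, r4, r7  →  {r0:0, r1:12, r2:65523, r3:65534, r4:12, r5:2, r6:6, r7:14}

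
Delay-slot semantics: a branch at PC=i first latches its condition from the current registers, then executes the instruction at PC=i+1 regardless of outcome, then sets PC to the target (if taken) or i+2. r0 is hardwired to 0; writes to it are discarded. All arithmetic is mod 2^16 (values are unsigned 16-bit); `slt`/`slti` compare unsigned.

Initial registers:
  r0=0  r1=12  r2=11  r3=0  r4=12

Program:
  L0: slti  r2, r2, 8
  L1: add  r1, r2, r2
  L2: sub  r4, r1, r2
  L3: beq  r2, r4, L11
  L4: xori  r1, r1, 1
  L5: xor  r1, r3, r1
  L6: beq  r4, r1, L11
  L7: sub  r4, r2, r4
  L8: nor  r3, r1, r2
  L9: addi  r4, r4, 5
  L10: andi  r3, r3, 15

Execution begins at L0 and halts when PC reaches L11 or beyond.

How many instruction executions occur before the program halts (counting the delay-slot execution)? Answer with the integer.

5

#0 slti  r2, r2, 8 ; 0/12/0/0/12
#1 add  r1, r2, r2 ; 0/0/0/0/12
#2 sub  r4, r1, r2 ; 0/0/0/0/0
#3 beq  r2, r4, L11 ; 0/0/0/0/0 ; →target
#4 xori  r1, r1, 1 ; 0/1/0/0/0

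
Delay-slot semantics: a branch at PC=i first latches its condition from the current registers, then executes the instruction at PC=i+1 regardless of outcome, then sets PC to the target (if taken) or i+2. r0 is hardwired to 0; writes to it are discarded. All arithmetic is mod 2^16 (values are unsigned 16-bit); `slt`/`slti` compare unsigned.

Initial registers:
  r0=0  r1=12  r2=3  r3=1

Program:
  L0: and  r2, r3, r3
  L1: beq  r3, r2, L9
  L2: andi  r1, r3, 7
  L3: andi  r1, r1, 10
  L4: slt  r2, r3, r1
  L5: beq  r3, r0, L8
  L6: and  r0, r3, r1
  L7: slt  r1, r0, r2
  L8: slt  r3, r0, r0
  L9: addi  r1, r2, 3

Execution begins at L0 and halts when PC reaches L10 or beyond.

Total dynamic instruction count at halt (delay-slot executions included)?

[0] and  r2, r3, r3  →  {r0:0, r1:12, r2:1, r3:1}
[1] beq  r3, r2, L9  →  {r0:0, r1:12, r2:1, r3:1}  ⟨branch taken⟩
[2] andi  r1, r3, 7  →  {r0:0, r1:1, r2:1, r3:1}
[9] addi  r1, r2, 3  →  {r0:0, r1:4, r2:1, r3:1}

4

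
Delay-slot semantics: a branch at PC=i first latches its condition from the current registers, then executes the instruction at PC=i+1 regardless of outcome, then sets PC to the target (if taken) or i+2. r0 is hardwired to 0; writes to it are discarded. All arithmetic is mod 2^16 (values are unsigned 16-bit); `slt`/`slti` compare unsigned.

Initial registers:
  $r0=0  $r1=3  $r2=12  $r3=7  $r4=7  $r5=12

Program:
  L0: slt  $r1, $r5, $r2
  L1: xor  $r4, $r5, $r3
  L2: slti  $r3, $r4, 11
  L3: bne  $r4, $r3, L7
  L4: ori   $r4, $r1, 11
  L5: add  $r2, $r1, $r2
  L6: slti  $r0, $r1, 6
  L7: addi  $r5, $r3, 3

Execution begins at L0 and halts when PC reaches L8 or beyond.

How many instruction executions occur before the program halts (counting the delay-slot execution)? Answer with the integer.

6

  step pc=0: slt  $r1, $r5, $r2  regs=(0,0,12,7,7,12)
  step pc=1: xor  $r4, $r5, $r3  regs=(0,0,12,7,11,12)
  step pc=2: slti  $r3, $r4, 11  regs=(0,0,12,0,11,12)
  step pc=3: bne  $r4, $r3, L7  cond=T  regs=(0,0,12,0,11,12)
  step pc=4: ori   $r4, $r1, 11  regs=(0,0,12,0,11,12)
  step pc=7: addi  $r5, $r3, 3  regs=(0,0,12,0,11,3)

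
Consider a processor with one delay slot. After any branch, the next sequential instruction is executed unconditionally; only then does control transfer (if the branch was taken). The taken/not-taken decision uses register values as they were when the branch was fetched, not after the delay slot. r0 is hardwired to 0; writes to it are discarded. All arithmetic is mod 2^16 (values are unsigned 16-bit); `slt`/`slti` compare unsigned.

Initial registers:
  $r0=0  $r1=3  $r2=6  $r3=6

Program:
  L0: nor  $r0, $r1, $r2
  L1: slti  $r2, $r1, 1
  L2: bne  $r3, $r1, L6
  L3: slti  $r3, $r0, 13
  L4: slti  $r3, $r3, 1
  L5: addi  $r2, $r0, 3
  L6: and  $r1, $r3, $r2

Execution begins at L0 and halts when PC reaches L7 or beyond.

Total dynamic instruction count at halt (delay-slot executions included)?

5

#0 nor  $r0, $r1, $r2 ; 0/3/6/6
#1 slti  $r2, $r1, 1 ; 0/3/0/6
#2 bne  $r3, $r1, L6 ; 0/3/0/6 ; →target
#3 slti  $r3, $r0, 13 ; 0/3/0/1
#6 and  $r1, $r3, $r2 ; 0/0/0/1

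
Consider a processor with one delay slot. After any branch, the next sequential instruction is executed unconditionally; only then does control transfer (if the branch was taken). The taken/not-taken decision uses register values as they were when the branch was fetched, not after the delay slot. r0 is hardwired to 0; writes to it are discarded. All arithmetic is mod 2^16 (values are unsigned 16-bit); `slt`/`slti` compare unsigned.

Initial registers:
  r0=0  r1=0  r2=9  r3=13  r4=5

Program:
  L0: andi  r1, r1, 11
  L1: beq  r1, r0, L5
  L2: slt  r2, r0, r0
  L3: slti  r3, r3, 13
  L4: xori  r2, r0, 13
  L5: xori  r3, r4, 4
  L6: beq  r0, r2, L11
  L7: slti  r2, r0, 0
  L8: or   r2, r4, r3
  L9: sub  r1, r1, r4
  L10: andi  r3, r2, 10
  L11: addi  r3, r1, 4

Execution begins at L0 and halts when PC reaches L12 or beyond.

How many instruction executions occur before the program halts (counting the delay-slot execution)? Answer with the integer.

PC=0  andi  r1, r1, 11       | r0=0 r1=0 r2=9 r3=13 r4=5
PC=1  beq  r1, r0, L5        | r0=0 r1=0 r2=9 r3=13 r4=5  [TAKEN]
PC=2  slt  r2, r0, r0        | r0=0 r1=0 r2=0 r3=13 r4=5
PC=5  xori  r3, r4, 4        | r0=0 r1=0 r2=0 r3=1 r4=5
PC=6  beq  r0, r2, L11       | r0=0 r1=0 r2=0 r3=1 r4=5  [TAKEN]
PC=7  slti  r2, r0, 0        | r0=0 r1=0 r2=0 r3=1 r4=5
PC=11 addi  r3, r1, 4        | r0=0 r1=0 r2=0 r3=4 r4=5

7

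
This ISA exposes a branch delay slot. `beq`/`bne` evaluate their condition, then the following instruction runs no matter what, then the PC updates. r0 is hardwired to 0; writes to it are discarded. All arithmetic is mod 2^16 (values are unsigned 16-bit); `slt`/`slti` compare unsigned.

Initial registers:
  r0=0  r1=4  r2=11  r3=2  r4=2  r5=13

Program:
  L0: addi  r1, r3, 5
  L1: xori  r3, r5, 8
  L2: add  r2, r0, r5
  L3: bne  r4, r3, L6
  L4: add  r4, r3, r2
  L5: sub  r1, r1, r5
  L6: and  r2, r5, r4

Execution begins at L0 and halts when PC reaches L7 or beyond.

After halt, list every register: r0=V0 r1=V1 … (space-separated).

#0 addi  r1, r3, 5 ; 0/7/11/2/2/13
#1 xori  r3, r5, 8 ; 0/7/11/5/2/13
#2 add  r2, r0, r5 ; 0/7/13/5/2/13
#3 bne  r4, r3, L6 ; 0/7/13/5/2/13 ; →target
#4 add  r4, r3, r2 ; 0/7/13/5/18/13
#6 and  r2, r5, r4 ; 0/7/0/5/18/13

r0=0 r1=7 r2=0 r3=5 r4=18 r5=13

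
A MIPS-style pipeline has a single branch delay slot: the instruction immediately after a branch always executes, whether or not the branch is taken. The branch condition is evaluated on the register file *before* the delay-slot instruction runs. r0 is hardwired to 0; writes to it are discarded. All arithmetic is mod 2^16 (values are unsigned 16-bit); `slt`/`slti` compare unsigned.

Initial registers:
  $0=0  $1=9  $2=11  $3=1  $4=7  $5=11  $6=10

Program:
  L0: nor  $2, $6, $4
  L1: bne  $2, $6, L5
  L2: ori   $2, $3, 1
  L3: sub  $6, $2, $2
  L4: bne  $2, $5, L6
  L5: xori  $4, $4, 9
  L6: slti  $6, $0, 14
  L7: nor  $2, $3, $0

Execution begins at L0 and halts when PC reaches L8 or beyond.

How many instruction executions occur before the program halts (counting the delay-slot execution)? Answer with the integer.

PC=0  nor  $2, $6, $4        | $0=0 $1=9 $2=65520 $3=1 $4=7 $5=11 $6=10
PC=1  bne  $2, $6, L5        | $0=0 $1=9 $2=65520 $3=1 $4=7 $5=11 $6=10  [TAKEN]
PC=2  ori   $2, $3, 1        | $0=0 $1=9 $2=1 $3=1 $4=7 $5=11 $6=10
PC=5  xori  $4, $4, 9        | $0=0 $1=9 $2=1 $3=1 $4=14 $5=11 $6=10
PC=6  slti  $6, $0, 14       | $0=0 $1=9 $2=1 $3=1 $4=14 $5=11 $6=1
PC=7  nor  $2, $3, $0        | $0=0 $1=9 $2=65534 $3=1 $4=14 $5=11 $6=1

6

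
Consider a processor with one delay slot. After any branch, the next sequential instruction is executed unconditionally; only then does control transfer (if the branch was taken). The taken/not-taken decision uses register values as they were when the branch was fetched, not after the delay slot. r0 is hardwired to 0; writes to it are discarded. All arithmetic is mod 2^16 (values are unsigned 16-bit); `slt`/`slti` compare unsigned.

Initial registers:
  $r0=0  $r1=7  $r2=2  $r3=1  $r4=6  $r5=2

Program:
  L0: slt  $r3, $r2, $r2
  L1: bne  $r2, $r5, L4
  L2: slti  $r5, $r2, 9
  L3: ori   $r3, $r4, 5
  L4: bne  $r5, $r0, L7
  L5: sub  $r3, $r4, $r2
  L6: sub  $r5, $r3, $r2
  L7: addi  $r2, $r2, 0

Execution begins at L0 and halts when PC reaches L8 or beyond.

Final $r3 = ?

#0 slt  $r3, $r2, $r2 ; 0/7/2/0/6/2
#1 bne  $r2, $r5, L4 ; 0/7/2/0/6/2 ; →fallthru
#2 slti  $r5, $r2, 9 ; 0/7/2/0/6/1
#3 ori   $r3, $r4, 5 ; 0/7/2/7/6/1
#4 bne  $r5, $r0, L7 ; 0/7/2/7/6/1 ; →target
#5 sub  $r3, $r4, $r2 ; 0/7/2/4/6/1
#7 addi  $r2, $r2, 0 ; 0/7/2/4/6/1

4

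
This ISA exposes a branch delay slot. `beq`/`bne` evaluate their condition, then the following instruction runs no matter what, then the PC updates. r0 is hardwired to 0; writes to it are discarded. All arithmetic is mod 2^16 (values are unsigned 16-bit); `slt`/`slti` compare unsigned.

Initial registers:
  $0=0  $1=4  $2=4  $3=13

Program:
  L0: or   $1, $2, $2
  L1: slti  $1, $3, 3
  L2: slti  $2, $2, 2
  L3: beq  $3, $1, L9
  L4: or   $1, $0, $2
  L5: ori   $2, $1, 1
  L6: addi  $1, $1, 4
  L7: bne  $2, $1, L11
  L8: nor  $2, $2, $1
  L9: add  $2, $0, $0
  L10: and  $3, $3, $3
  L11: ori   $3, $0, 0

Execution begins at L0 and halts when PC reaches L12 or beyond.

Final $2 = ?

65530

PC=0  or   $1, $2, $2        | $0=0 $1=4 $2=4 $3=13
PC=1  slti  $1, $3, 3        | $0=0 $1=0 $2=4 $3=13
PC=2  slti  $2, $2, 2        | $0=0 $1=0 $2=0 $3=13
PC=3  beq  $3, $1, L9        | $0=0 $1=0 $2=0 $3=13  [not taken]
PC=4  or   $1, $0, $2        | $0=0 $1=0 $2=0 $3=13
PC=5  ori   $2, $1, 1        | $0=0 $1=0 $2=1 $3=13
PC=6  addi  $1, $1, 4        | $0=0 $1=4 $2=1 $3=13
PC=7  bne  $2, $1, L11       | $0=0 $1=4 $2=1 $3=13  [TAKEN]
PC=8  nor  $2, $2, $1        | $0=0 $1=4 $2=65530 $3=13
PC=11 ori   $3, $0, 0        | $0=0 $1=4 $2=65530 $3=0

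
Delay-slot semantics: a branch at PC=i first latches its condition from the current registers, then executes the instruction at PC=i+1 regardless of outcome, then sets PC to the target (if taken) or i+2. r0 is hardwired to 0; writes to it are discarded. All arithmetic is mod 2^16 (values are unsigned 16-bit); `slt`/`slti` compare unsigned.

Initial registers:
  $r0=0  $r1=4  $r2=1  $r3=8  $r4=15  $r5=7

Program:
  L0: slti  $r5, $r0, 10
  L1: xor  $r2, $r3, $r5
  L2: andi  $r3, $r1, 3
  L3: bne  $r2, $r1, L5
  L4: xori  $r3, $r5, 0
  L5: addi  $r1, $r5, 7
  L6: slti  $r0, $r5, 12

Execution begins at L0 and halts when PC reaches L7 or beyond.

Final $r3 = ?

1

#0 slti  $r5, $r0, 10 ; 0/4/1/8/15/1
#1 xor  $r2, $r3, $r5 ; 0/4/9/8/15/1
#2 andi  $r3, $r1, 3 ; 0/4/9/0/15/1
#3 bne  $r2, $r1, L5 ; 0/4/9/0/15/1 ; →target
#4 xori  $r3, $r5, 0 ; 0/4/9/1/15/1
#5 addi  $r1, $r5, 7 ; 0/8/9/1/15/1
#6 slti  $r0, $r5, 12 ; 0/8/9/1/15/1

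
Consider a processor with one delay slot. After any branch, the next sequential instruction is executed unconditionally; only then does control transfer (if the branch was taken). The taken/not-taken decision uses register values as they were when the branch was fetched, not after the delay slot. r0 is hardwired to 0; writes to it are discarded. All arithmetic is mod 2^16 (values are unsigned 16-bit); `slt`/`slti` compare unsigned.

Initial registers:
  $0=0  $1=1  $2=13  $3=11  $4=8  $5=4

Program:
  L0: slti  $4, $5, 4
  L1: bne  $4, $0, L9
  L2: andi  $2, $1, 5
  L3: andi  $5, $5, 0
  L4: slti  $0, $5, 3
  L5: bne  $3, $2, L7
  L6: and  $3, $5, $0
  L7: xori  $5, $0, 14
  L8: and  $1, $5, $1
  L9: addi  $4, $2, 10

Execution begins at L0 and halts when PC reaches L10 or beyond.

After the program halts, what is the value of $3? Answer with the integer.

0

  step pc=0: slti  $4, $5, 4  regs=(0,1,13,11,0,4)
  step pc=1: bne  $4, $0, L9  cond=F  regs=(0,1,13,11,0,4)
  step pc=2: andi  $2, $1, 5  regs=(0,1,1,11,0,4)
  step pc=3: andi  $5, $5, 0  regs=(0,1,1,11,0,0)
  step pc=4: slti  $0, $5, 3  regs=(0,1,1,11,0,0)
  step pc=5: bne  $3, $2, L7  cond=T  regs=(0,1,1,11,0,0)
  step pc=6: and  $3, $5, $0  regs=(0,1,1,0,0,0)
  step pc=7: xori  $5, $0, 14  regs=(0,1,1,0,0,14)
  step pc=8: and  $1, $5, $1  regs=(0,0,1,0,0,14)
  step pc=9: addi  $4, $2, 10  regs=(0,0,1,0,11,14)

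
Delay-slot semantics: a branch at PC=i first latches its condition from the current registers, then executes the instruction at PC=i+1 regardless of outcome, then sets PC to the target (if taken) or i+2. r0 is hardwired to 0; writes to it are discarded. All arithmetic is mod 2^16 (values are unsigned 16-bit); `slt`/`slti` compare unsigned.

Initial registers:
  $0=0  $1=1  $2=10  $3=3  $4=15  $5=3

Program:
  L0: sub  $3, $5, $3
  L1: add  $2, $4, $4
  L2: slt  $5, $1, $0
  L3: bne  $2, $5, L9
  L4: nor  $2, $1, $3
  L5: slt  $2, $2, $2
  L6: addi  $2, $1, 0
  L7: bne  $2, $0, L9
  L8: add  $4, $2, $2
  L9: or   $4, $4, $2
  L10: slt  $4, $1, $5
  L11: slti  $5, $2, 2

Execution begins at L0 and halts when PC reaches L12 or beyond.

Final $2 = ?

65534

  step pc=0: sub  $3, $5, $3  regs=(0,1,10,0,15,3)
  step pc=1: add  $2, $4, $4  regs=(0,1,30,0,15,3)
  step pc=2: slt  $5, $1, $0  regs=(0,1,30,0,15,0)
  step pc=3: bne  $2, $5, L9  cond=T  regs=(0,1,30,0,15,0)
  step pc=4: nor  $2, $1, $3  regs=(0,1,65534,0,15,0)
  step pc=9: or   $4, $4, $2  regs=(0,1,65534,0,65535,0)
  step pc=10: slt  $4, $1, $5  regs=(0,1,65534,0,0,0)
  step pc=11: slti  $5, $2, 2  regs=(0,1,65534,0,0,0)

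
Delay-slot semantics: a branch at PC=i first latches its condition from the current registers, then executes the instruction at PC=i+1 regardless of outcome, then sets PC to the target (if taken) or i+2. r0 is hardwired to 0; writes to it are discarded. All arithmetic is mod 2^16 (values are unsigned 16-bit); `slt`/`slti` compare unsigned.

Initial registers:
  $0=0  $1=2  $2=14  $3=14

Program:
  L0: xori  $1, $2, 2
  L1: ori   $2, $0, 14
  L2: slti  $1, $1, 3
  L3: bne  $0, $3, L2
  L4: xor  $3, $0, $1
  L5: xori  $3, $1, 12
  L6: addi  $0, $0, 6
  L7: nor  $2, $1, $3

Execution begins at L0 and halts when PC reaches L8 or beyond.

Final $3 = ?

13

[0] xori  $1, $2, 2  →  {$0:0, $1:12, $2:14, $3:14}
[1] ori   $2, $0, 14  →  {$0:0, $1:12, $2:14, $3:14}
[2] slti  $1, $1, 3  →  {$0:0, $1:0, $2:14, $3:14}
[3] bne  $0, $3, L2  →  {$0:0, $1:0, $2:14, $3:14}  ⟨branch taken⟩
[4] xor  $3, $0, $1  →  {$0:0, $1:0, $2:14, $3:0}
[2] slti  $1, $1, 3  →  {$0:0, $1:1, $2:14, $3:0}
[3] bne  $0, $3, L2  →  {$0:0, $1:1, $2:14, $3:0}  ⟨branch fallthrough⟩
[4] xor  $3, $0, $1  →  {$0:0, $1:1, $2:14, $3:1}
[5] xori  $3, $1, 12  →  {$0:0, $1:1, $2:14, $3:13}
[6] addi  $0, $0, 6  →  {$0:0, $1:1, $2:14, $3:13}
[7] nor  $2, $1, $3  →  {$0:0, $1:1, $2:65522, $3:13}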